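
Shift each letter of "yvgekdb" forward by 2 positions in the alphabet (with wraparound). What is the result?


Input: 'yvgekdb', shift = 2
Operation: for each letter, (position + 2) mod 26
Mapping: 'y'(24+2=26, 26 mod 26=0)->'a', 'v'(21+2=23)->'x', 'g'(6+2=8)->'i', 'e'(4+2=6)->'g', 'k'(10+2=12)->'m', 'd'(3+2=5)->'f', 'b'(1+2=3)->'d'
Result: axigmfd


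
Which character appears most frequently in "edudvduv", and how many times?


Input: 'edudvduv'
Operation: tally each character
Counts: 'd':3, 'e':1, 'u':2, 'v':2
Maximum: 'd' appears 3 times


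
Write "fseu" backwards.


Input string: 'fseu'
Operation: reverse character order
Original order: 'f' -> 's' -> 'e' -> 'u'
Reversed order: 'u' -> 'e' -> 's' -> 'f'
Result: uesf


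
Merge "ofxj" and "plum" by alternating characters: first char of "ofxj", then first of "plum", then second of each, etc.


String 1: 'ofxj'
String 2: 'plum'
Operation: alternate characters
Pairs: 'o'+'p', 'f'+'l', 'x'+'u', 'j'+'m'
Result: opflxujm


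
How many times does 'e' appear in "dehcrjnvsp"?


Input string: 'dehcrjnvsp'
Target character: 'e'
Scan each position: s[1]='e'
Matches found at indices: 1
Total: 1


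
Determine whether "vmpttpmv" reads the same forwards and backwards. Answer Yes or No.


Input string: 'vmpttpmv'
Reversed: 'vmpttpmv'
Compare pairs: s[0]='v' vs s[7]='v' (match), s[1]='m' vs s[6]='m' (match), s[2]='p' vs s[5]='p' (match), s[3]='t' vs s[4]='t' (match)
Palindrome: Yes


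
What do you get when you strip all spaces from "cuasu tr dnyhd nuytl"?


Input string: 'cuasu tr dnyhd nuytl'
Operation: remove all spaces
Words: 'cuasu', 'tr', 'dnyhd', 'nuytl'
Join without spaces: cuasutrdnyhdnuytl


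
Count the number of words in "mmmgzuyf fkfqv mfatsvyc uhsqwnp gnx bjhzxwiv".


Input string: 'mmmgzuyf fkfqv mfatsvyc uhsqwnp gnx bjhzxwiv'
Operation: split by spaces
Words found: 'mmmgzuyf', 'fkfqv', 'mfatsvyc', 'uhsqwnp', 'gnx', 'bjhzxwiv'
Word count: 6


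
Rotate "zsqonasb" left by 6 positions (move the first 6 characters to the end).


Input: 'zsqonasb', shift = 6
Operation: split at index 6 and swap parts
Front part s[0:6] = 'zsqona'
Back part s[6:] = 'sb'
Rotated = back + front = 'sb' + 'zsqona'
Result: sbzsqona


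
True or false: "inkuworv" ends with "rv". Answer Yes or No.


Input string: 'inkuworv'
Suffix to check: 'rv'
Last 2 characters of input: 'rv'
Match: True
Result: Yes


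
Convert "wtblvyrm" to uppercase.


Input string: 'wtblvyrm'
Operation: convert each letter to uppercase
Mapping: 'w'->'W', 't'->'T', 'b'->'B', 'l'->'L', 'v'->'V', 'y'->'Y', 'r'->'R', 'm'->'M'
Result: WTBLVYRM


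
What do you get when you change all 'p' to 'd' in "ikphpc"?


Input string: 'ikphpc'
Operation: replace 'p' with 'd'
Positions of 'p': 2, 4
After replacement: ikdhdc


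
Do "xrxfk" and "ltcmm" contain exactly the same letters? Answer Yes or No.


String 1: 'xrxfk' -> sorted: 'fkrxx'
String 2: 'ltcmm' -> sorted: 'clmmt'
Compare sorted forms: 'fkrxx' != 'clmmt'
Anagram: No


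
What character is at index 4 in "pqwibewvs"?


Input string: 'pqwibewvs'
Operation: get character at index 4
Index mapping: s[0]='p', s[1]='q', s[2]='w', s[3]='i', s[4]='b'
Result: 'b'


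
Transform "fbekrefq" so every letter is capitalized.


Input string: 'fbekrefq'
Operation: convert each letter to uppercase
Mapping: 'f'->'F', 'b'->'B', 'e'->'E', 'k'->'K', 'r'->'R', 'e'->'E', 'f'->'F', 'q'->'Q'
Result: FBEKREFQ


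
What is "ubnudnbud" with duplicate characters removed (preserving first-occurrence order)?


Input: 'ubnudnbud'
Operation: keep first occurrence of each character
Scan: s[0]='u' new -> keep; s[1]='b' new -> keep; s[2]='n' new -> keep; s[3]='u' seen -> skip; s[4]='d' new -> keep; s[5]='n' seen -> skip; s[6]='b' seen -> skip; s[7]='u' seen -> skip; s[8]='d' seen -> skip
Result: ubnd


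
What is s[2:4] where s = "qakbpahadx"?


Input string: 'qakbpahadx'
Operation: slice [2:4]
Extract characters: s[2]='k', s[3]='b'
Result: kb


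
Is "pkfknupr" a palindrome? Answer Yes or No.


Input string: 'pkfknupr'
Reversed: 'rpunkfkp'
Compare pairs: s[0]='p' vs s[7]='r' (mismatch), s[1]='k' vs s[6]='p' (mismatch), s[2]='f' vs s[5]='u' (mismatch), s[3]='k' vs s[4]='n' (mismatch)
Palindrome: No


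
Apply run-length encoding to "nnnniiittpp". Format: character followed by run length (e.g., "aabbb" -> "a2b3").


Input: 'nnnniiittpp'
Operation: identify consecutive runs
Runs: 'nnnn' -> n4, 'iii' -> i3, 'tt' -> t2, 'pp' -> p2
Encoded: n4i3t2p2


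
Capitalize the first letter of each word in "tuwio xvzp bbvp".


Input string: 'tuwio xvzp bbvp'
Operation: capitalize first letter of each word
Word transformations: 'tuwio'->'Tuwio', 'xvzp'->'Xvzp', 'bbvp'->'Bbvp'
Result: Tuwio Xvzp Bbvp


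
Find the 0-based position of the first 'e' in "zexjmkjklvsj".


Input string: 'zexjmkjklvsj'
Target: 'e'
Scanning left to right: s[0]='z', s[1]='e'
First match at index: 1


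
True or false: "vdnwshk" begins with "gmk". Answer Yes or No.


Input string: 'vdnwshk'
Prefix to check: 'gmk'
First 3 characters of input: 'vdn'
Match: False
Result: No


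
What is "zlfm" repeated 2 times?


Input string: 'zlfm'
Operation: repeat 2 times
Concatenation: 'zlfm' + 'zlfm'
Result: zlfmzlfm


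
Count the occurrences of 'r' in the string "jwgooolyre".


Input string: 'jwgooolyre'
Target character: 'r'
Scan each position: s[8]='r'
Matches found at indices: 8
Total: 1


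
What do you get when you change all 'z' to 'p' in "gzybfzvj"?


Input string: 'gzybfzvj'
Operation: replace 'z' with 'p'
Positions of 'z': 1, 5
After replacement: gpybfpvj


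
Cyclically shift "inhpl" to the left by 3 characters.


Input: 'inhpl', shift = 3
Operation: split at index 3 and swap parts
Front part s[0:3] = 'inh'
Back part s[3:] = 'pl'
Rotated = back + front = 'pl' + 'inh'
Result: plinh


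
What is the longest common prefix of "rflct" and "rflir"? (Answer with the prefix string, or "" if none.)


String 1: 'rflct'
String 2: 'rflir'
Compare position by position:
pos 0: 'r' vs 'r' match
pos 1: 'f' vs 'f' match
pos 2: 'l' vs 'l' match
pos 3: 'c' vs 'i' differ -> stop
Longest common prefix: "rfl" (length 3)


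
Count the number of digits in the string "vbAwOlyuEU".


Input string: 'vbAwOlyuEU'
Operation: count digit characters (0-9)
Scan: 'v', 'b', 'A', 'w', 'O', 'l', 'y', 'u', 'E', 'U'
Digits found: 0
Result: 0


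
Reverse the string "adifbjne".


Input string: 'adifbjne'
Operation: reverse character order
Original order: 'a' -> 'd' -> 'i' -> 'f' -> 'b' -> 'j' -> 'n' -> 'e'
Reversed order: 'e' -> 'n' -> 'j' -> 'b' -> 'f' -> 'i' -> 'd' -> 'a'
Result: enjbfida


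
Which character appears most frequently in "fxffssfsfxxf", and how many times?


Input: 'fxffssfsfxxf'
Operation: tally each character
Counts: 'f':6, 's':3, 'x':3
Maximum: 'f' appears 6 times


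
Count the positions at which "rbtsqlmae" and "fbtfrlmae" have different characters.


String 1: 'rbtsqlmae'
String 2: 'fbtfrlmae'
Compare each position: pos 0: 'r'!='f', pos 1: 'b'=='b', pos 2: 't'=='t', pos 3: 's'!='f', pos 4: 'q'!='r', pos 5: 'l'=='l', pos 6: 'm'=='m', pos 7: 'a'=='a', pos 8: 'e'=='e'
Differing positions: 3
Hamming distance: 3


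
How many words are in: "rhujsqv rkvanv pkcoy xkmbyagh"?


Input string: 'rhujsqv rkvanv pkcoy xkmbyagh'
Operation: split by spaces
Words found: 'rhujsqv', 'rkvanv', 'pkcoy', 'xkmbyagh'
Word count: 4


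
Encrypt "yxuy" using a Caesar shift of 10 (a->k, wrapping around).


Input: 'yxuy', shift = 10
Operation: for each letter, (position + 10) mod 26
Mapping: 'y'(24+10=34, 34 mod 26=8)->'i', 'x'(23+10=33, 33 mod 26=7)->'h', 'u'(20+10=30, 30 mod 26=4)->'e', 'y'(24+10=34, 34 mod 26=8)->'i'
Result: ihei


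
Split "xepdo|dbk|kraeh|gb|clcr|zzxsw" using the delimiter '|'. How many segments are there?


Input string: 'xepdo|dbk|kraeh|gb|clcr|zzxsw'
Delimiter: '|'
Split result: 'xepdo', 'dbk', 'kraeh', 'gb', 'clcr', 'zzxsw'
Number of parts: 6


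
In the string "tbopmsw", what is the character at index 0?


Input string: 'tbopmsw'
Operation: get character at index 0
Index mapping: s[0]='t'
Result: 't'


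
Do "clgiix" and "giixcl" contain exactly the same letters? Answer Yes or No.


String 1: 'clgiix' -> sorted: 'cgiilx'
String 2: 'giixcl' -> sorted: 'cgiilx'
Compare sorted forms: 'cgiilx' == 'cgiilx'
Anagram: Yes


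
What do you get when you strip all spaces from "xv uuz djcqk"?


Input string: 'xv uuz djcqk'
Operation: remove all spaces
Words: 'xv', 'uuz', 'djcqk'
Join without spaces: xvuuzdjcqk


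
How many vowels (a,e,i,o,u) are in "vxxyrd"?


Input string: 'vxxyrd'
Operation: count vowels (a, e, i, o, u)
Scan: s[0]='v', s[1]='x', s[2]='x', s[3]='y', s[4]='r', s[5]='d'
Vowels found: 0
Result: 0


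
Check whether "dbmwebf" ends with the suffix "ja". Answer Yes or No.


Input string: 'dbmwebf'
Suffix to check: 'ja'
Last 2 characters of input: 'bf'
Match: False
Result: No


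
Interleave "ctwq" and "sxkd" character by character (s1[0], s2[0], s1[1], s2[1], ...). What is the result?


String 1: 'ctwq'
String 2: 'sxkd'
Operation: alternate characters
Pairs: 'c'+'s', 't'+'x', 'w'+'k', 'q'+'d'
Result: cstxwkqd


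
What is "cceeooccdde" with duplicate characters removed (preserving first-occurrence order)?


Input: 'cceeooccdde'
Operation: keep first occurrence of each character
Scan: s[0]='c' new -> keep; s[1]='c' seen -> skip; s[2]='e' new -> keep; s[3]='e' seen -> skip; s[4]='o' new -> keep; s[5]='o' seen -> skip; s[6]='c' seen -> skip; s[7]='c' seen -> skip; s[8]='d' new -> keep; s[9]='d' seen -> skip; s[10]='e' seen -> skip
Result: ceod


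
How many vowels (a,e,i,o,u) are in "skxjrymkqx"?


Input string: 'skxjrymkqx'
Operation: count vowels (a, e, i, o, u)
Scan: s[0]='s', s[1]='k', s[2]='x', s[3]='j', s[4]='r', s[5]='y', s[6]='m', s[7]='k', s[8]='q', s[9]='x'
Vowels found: 0
Result: 0


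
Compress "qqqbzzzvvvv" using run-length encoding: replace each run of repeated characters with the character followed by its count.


Input: 'qqqbzzzvvvv'
Operation: identify consecutive runs
Runs: 'qqq' -> q3, 'b' -> b1, 'zzz' -> z3, 'vvvv' -> v4
Encoded: q3b1z3v4


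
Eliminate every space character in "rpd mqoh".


Input string: 'rpd mqoh'
Operation: remove all spaces
Words: 'rpd', 'mqoh'
Join without spaces: rpdmqoh


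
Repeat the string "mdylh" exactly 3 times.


Input string: 'mdylh'
Operation: repeat 3 times
Concatenation: 'mdylh' + 'mdylh' + 'mdylh'
Result: mdylhmdylhmdylh


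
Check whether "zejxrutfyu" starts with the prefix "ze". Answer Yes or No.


Input string: 'zejxrutfyu'
Prefix to check: 'ze'
First 2 characters of input: 'ze'
Match: True
Result: Yes


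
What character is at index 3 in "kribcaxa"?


Input string: 'kribcaxa'
Operation: get character at index 3
Index mapping: s[0]='k', s[1]='r', s[2]='i', s[3]='b'
Result: 'b'


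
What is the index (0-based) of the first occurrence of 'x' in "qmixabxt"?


Input string: 'qmixabxt'
Target: 'x'
Scanning left to right: s[0]='q', s[1]='m', s[2]='i', s[3]='x'
First match at index: 3


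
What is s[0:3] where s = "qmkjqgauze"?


Input string: 'qmkjqgauze'
Operation: slice [0:3]
Extract characters: s[0]='q', s[1]='m', s[2]='k'
Result: qmk


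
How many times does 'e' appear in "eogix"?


Input string: 'eogix'
Target character: 'e'
Scan each position: s[0]='e'
Matches found at indices: 0
Total: 1


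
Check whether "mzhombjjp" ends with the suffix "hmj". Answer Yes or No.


Input string: 'mzhombjjp'
Suffix to check: 'hmj'
Last 3 characters of input: 'jjp'
Match: False
Result: No


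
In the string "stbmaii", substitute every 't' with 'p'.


Input string: 'stbmaii'
Operation: replace 't' with 'p'
Positions of 't': 1
After replacement: spbmaii


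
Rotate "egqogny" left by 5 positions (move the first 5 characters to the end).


Input: 'egqogny', shift = 5
Operation: split at index 5 and swap parts
Front part s[0:5] = 'egqog'
Back part s[5:] = 'ny'
Rotated = back + front = 'ny' + 'egqog'
Result: nyegqog


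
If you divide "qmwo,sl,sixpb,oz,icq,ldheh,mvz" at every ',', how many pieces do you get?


Input string: 'qmwo,sl,sixpb,oz,icq,ldheh,mvz'
Delimiter: ','
Split result: 'qmwo', 'sl', 'sixpb', 'oz', 'icq', 'ldheh', 'mvz'
Number of parts: 7


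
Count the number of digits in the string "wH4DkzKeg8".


Input string: 'wH4DkzKeg8'
Operation: count digit characters (0-9)
Scan: 'w', 'H', '4'(digit), 'D', 'k', 'z', 'K', 'e', 'g', '8'(digit)
Digits found: 2
Result: 2


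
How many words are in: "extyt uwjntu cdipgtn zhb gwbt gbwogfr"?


Input string: 'extyt uwjntu cdipgtn zhb gwbt gbwogfr'
Operation: split by spaces
Words found: 'extyt', 'uwjntu', 'cdipgtn', 'zhb', 'gwbt', 'gbwogfr'
Word count: 6


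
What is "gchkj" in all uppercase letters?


Input string: 'gchkj'
Operation: convert each letter to uppercase
Mapping: 'g'->'G', 'c'->'C', 'h'->'H', 'k'->'K', 'j'->'J'
Result: GCHKJ


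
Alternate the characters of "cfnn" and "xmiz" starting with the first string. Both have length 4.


String 1: 'cfnn'
String 2: 'xmiz'
Operation: alternate characters
Pairs: 'c'+'x', 'f'+'m', 'n'+'i', 'n'+'z'
Result: cxfmninz


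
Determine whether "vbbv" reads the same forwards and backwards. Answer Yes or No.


Input string: 'vbbv'
Reversed: 'vbbv'
Compare pairs: s[0]='v' vs s[3]='v' (match), s[1]='b' vs s[2]='b' (match)
Palindrome: Yes


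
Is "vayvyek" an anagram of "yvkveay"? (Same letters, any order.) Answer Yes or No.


String 1: 'yvkveay' -> sorted: 'aekvvyy'
String 2: 'vayvyek' -> sorted: 'aekvvyy'
Compare sorted forms: 'aekvvyy' == 'aekvvyy'
Anagram: Yes


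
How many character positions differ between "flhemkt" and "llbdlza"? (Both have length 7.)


String 1: 'flhemkt'
String 2: 'llbdlza'
Compare each position: pos 0: 'f'!='l', pos 1: 'l'=='l', pos 2: 'h'!='b', pos 3: 'e'!='d', pos 4: 'm'!='l', pos 5: 'k'!='z', pos 6: 't'!='a'
Differing positions: 6
Hamming distance: 6


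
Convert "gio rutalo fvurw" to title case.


Input string: 'gio rutalo fvurw'
Operation: capitalize first letter of each word
Word transformations: 'gio'->'Gio', 'rutalo'->'Rutalo', 'fvurw'->'Fvurw'
Result: Gio Rutalo Fvurw


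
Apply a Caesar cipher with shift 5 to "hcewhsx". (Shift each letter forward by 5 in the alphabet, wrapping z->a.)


Input: 'hcewhsx', shift = 5
Operation: for each letter, (position + 5) mod 26
Mapping: 'h'(7+5=12)->'m', 'c'(2+5=7)->'h', 'e'(4+5=9)->'j', 'w'(22+5=27, 27 mod 26=1)->'b', 'h'(7+5=12)->'m', 's'(18+5=23)->'x', 'x'(23+5=28, 28 mod 26=2)->'c'
Result: mhjbmxc


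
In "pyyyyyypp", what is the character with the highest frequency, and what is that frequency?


Input: 'pyyyyyypp'
Operation: tally each character
Counts: 'p':3, 'y':6
Maximum: 'y' appears 6 times


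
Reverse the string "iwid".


Input string: 'iwid'
Operation: reverse character order
Original order: 'i' -> 'w' -> 'i' -> 'd'
Reversed order: 'd' -> 'i' -> 'w' -> 'i'
Result: diwi


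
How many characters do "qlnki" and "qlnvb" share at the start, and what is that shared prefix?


String 1: 'qlnki'
String 2: 'qlnvb'
Compare position by position:
pos 0: 'q' vs 'q' match
pos 1: 'l' vs 'l' match
pos 2: 'n' vs 'n' match
pos 3: 'k' vs 'v' differ -> stop
Longest common prefix: "qln" (length 3)


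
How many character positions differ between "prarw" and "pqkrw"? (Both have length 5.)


String 1: 'prarw'
String 2: 'pqkrw'
Compare each position: pos 0: 'p'=='p', pos 1: 'r'!='q', pos 2: 'a'!='k', pos 3: 'r'=='r', pos 4: 'w'=='w'
Differing positions: 2
Hamming distance: 2


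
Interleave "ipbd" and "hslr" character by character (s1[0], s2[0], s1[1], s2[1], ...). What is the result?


String 1: 'ipbd'
String 2: 'hslr'
Operation: alternate characters
Pairs: 'i'+'h', 'p'+'s', 'b'+'l', 'd'+'r'
Result: ihpsbldr


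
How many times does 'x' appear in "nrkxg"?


Input string: 'nrkxg'
Target character: 'x'
Scan each position: s[3]='x'
Matches found at indices: 3
Total: 1


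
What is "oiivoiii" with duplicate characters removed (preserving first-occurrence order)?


Input: 'oiivoiii'
Operation: keep first occurrence of each character
Scan: s[0]='o' new -> keep; s[1]='i' new -> keep; s[2]='i' seen -> skip; s[3]='v' new -> keep; s[4]='o' seen -> skip; s[5]='i' seen -> skip; s[6]='i' seen -> skip; s[7]='i' seen -> skip
Result: oiv


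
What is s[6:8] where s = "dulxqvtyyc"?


Input string: 'dulxqvtyyc'
Operation: slice [6:8]
Extract characters: s[6]='t', s[7]='y'
Result: ty


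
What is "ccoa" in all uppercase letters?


Input string: 'ccoa'
Operation: convert each letter to uppercase
Mapping: 'c'->'C', 'c'->'C', 'o'->'O', 'a'->'A'
Result: CCOA


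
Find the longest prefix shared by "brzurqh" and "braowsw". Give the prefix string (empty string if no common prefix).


String 1: 'brzurqh'
String 2: 'braowsw'
Compare position by position:
pos 0: 'b' vs 'b' match
pos 1: 'r' vs 'r' match
pos 2: 'z' vs 'a' differ -> stop
Longest common prefix: "br" (length 2)


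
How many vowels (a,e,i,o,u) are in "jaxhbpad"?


Input string: 'jaxhbpad'
Operation: count vowels (a, e, i, o, u)
Scan: s[0]='j', s[1]='a' (vowel), s[2]='x', s[3]='h', s[4]='b', s[5]='p', s[6]='a' (vowel), s[7]='d'
Vowels found: 2
Result: 2


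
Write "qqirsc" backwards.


Input string: 'qqirsc'
Operation: reverse character order
Original order: 'q' -> 'q' -> 'i' -> 'r' -> 's' -> 'c'
Reversed order: 'c' -> 's' -> 'r' -> 'i' -> 'q' -> 'q'
Result: csriqq


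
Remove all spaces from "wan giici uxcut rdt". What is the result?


Input string: 'wan giici uxcut rdt'
Operation: remove all spaces
Words: 'wan', 'giici', 'uxcut', 'rdt'
Join without spaces: wangiiciuxcutrdt


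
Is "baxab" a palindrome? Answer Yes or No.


Input string: 'baxab'
Reversed: 'baxab'
Compare pairs: s[0]='b' vs s[4]='b' (match), s[1]='a' vs s[3]='a' (match)
Palindrome: Yes


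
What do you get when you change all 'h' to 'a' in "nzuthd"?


Input string: 'nzuthd'
Operation: replace 'h' with 'a'
Positions of 'h': 4
After replacement: nzutad


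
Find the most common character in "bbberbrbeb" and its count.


Input: 'bbberbrbeb'
Operation: tally each character
Counts: 'b':6, 'e':2, 'r':2
Maximum: 'b' appears 6 times


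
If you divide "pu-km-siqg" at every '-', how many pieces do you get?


Input string: 'pu-km-siqg'
Delimiter: '-'
Split result: 'pu', 'km', 'siqg'
Number of parts: 3


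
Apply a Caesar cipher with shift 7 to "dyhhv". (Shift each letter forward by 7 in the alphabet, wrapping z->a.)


Input: 'dyhhv', shift = 7
Operation: for each letter, (position + 7) mod 26
Mapping: 'd'(3+7=10)->'k', 'y'(24+7=31, 31 mod 26=5)->'f', 'h'(7+7=14)->'o', 'h'(7+7=14)->'o', 'v'(21+7=28, 28 mod 26=2)->'c'
Result: kfooc


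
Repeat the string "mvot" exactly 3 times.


Input string: 'mvot'
Operation: repeat 3 times
Concatenation: 'mvot' + 'mvot' + 'mvot'
Result: mvotmvotmvot


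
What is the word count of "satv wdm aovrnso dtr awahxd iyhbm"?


Input string: 'satv wdm aovrnso dtr awahxd iyhbm'
Operation: split by spaces
Words found: 'satv', 'wdm', 'aovrnso', 'dtr', 'awahxd', 'iyhbm'
Word count: 6


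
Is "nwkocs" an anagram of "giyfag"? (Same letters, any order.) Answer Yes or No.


String 1: 'giyfag' -> sorted: 'afggiy'
String 2: 'nwkocs' -> sorted: 'cknosw'
Compare sorted forms: 'afggiy' != 'cknosw'
Anagram: No


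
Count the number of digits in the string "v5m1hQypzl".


Input string: 'v5m1hQypzl'
Operation: count digit characters (0-9)
Scan: 'v', '5'(digit), 'm', '1'(digit), 'h', 'Q', 'y', 'p', 'z', 'l'
Digits found: 2
Result: 2


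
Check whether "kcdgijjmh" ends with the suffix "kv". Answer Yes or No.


Input string: 'kcdgijjmh'
Suffix to check: 'kv'
Last 2 characters of input: 'mh'
Match: False
Result: No


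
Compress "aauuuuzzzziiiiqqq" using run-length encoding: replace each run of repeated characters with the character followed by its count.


Input: 'aauuuuzzzziiiiqqq'
Operation: identify consecutive runs
Runs: 'aa' -> a2, 'uuuu' -> u4, 'zzzz' -> z4, 'iiii' -> i4, 'qqq' -> q3
Encoded: a2u4z4i4q3


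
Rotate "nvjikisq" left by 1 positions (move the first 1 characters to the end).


Input: 'nvjikisq', shift = 1
Operation: split at index 1 and swap parts
Front part s[0:1] = 'n'
Back part s[1:] = 'vjikisq'
Rotated = back + front = 'vjikisq' + 'n'
Result: vjikisqn


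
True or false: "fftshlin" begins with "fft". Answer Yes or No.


Input string: 'fftshlin'
Prefix to check: 'fft'
First 3 characters of input: 'fft'
Match: True
Result: Yes


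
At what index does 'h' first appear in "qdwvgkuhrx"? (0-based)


Input string: 'qdwvgkuhrx'
Target: 'h'
Scanning left to right: s[0]='q', s[1]='d', s[2]='w', s[3]='v', s[4]='g', s[5]='k', s[6]='u', s[7]='h'
First match at index: 7


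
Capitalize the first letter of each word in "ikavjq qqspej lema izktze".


Input string: 'ikavjq qqspej lema izktze'
Operation: capitalize first letter of each word
Word transformations: 'ikavjq'->'Ikavjq', 'qqspej'->'Qqspej', 'lema'->'Lema', 'izktze'->'Izktze'
Result: Ikavjq Qqspej Lema Izktze


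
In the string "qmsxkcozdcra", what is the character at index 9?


Input string: 'qmsxkcozdcra'
Operation: get character at index 9
Index mapping: s[0]='q', s[1]='m', s[2]='s', s[3]='x', s[4]='k', s[5]='c', s[6]='o', s[7]='z', s[8]='d', s[9]='c'
Result: 'c'


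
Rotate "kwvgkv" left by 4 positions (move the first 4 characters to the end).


Input: 'kwvgkv', shift = 4
Operation: split at index 4 and swap parts
Front part s[0:4] = 'kwvg'
Back part s[4:] = 'kv'
Rotated = back + front = 'kv' + 'kwvg'
Result: kvkwvg


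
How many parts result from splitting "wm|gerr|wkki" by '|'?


Input string: 'wm|gerr|wkki'
Delimiter: '|'
Split result: 'wm', 'gerr', 'wkki'
Number of parts: 3


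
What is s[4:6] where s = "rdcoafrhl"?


Input string: 'rdcoafrhl'
Operation: slice [4:6]
Extract characters: s[4]='a', s[5]='f'
Result: af


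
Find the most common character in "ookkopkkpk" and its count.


Input: 'ookkopkkpk'
Operation: tally each character
Counts: 'k':5, 'o':3, 'p':2
Maximum: 'k' appears 5 times


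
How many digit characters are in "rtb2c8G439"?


Input string: 'rtb2c8G439'
Operation: count digit characters (0-9)
Scan: 'r', 't', 'b', '2'(digit), 'c', '8'(digit), 'G', '4'(digit), '3'(digit), '9'(digit)
Digits found: 5
Result: 5


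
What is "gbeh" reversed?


Input string: 'gbeh'
Operation: reverse character order
Original order: 'g' -> 'b' -> 'e' -> 'h'
Reversed order: 'h' -> 'e' -> 'b' -> 'g'
Result: hebg


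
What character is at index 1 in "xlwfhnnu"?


Input string: 'xlwfhnnu'
Operation: get character at index 1
Index mapping: s[0]='x', s[1]='l'
Result: 'l'


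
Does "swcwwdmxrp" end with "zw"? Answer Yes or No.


Input string: 'swcwwdmxrp'
Suffix to check: 'zw'
Last 2 characters of input: 'rp'
Match: False
Result: No


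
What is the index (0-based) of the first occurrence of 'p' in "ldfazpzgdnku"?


Input string: 'ldfazpzgdnku'
Target: 'p'
Scanning left to right: s[0]='l', s[1]='d', s[2]='f', s[3]='a', s[4]='z', s[5]='p'
First match at index: 5


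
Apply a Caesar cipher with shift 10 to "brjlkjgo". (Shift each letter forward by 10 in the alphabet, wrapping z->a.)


Input: 'brjlkjgo', shift = 10
Operation: for each letter, (position + 10) mod 26
Mapping: 'b'(1+10=11)->'l', 'r'(17+10=27, 27 mod 26=1)->'b', 'j'(9+10=19)->'t', 'l'(11+10=21)->'v', 'k'(10+10=20)->'u', 'j'(9+10=19)->'t', 'g'(6+10=16)->'q', 'o'(14+10=24)->'y'
Result: lbtvutqy


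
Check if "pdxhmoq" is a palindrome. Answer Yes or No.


Input string: 'pdxhmoq'
Reversed: 'qomhxdp'
Compare pairs: s[0]='p' vs s[6]='q' (mismatch), s[1]='d' vs s[5]='o' (mismatch), s[2]='x' vs s[4]='m' (mismatch)
Palindrome: No


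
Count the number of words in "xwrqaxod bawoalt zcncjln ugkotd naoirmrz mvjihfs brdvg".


Input string: 'xwrqaxod bawoalt zcncjln ugkotd naoirmrz mvjihfs brdvg'
Operation: split by spaces
Words found: 'xwrqaxod', 'bawoalt', 'zcncjln', 'ugkotd', 'naoirmrz', 'mvjihfs', 'brdvg'
Word count: 7


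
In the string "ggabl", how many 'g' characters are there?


Input string: 'ggabl'
Target character: 'g'
Scan each position: s[0]='g', s[1]='g'
Matches found at indices: 0, 1
Total: 2


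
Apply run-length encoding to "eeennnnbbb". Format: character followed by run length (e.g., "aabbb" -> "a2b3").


Input: 'eeennnnbbb'
Operation: identify consecutive runs
Runs: 'eee' -> e3, 'nnnn' -> n4, 'bbb' -> b3
Encoded: e3n4b3


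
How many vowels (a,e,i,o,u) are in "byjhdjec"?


Input string: 'byjhdjec'
Operation: count vowels (a, e, i, o, u)
Scan: s[0]='b', s[1]='y', s[2]='j', s[3]='h', s[4]='d', s[5]='j', s[6]='e' (vowel), s[7]='c'
Vowels found: 1
Result: 1


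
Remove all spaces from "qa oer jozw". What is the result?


Input string: 'qa oer jozw'
Operation: remove all spaces
Words: 'qa', 'oer', 'jozw'
Join without spaces: qaoerjozw


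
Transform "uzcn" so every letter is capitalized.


Input string: 'uzcn'
Operation: convert each letter to uppercase
Mapping: 'u'->'U', 'z'->'Z', 'c'->'C', 'n'->'N'
Result: UZCN


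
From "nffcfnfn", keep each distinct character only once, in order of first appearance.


Input: 'nffcfnfn'
Operation: keep first occurrence of each character
Scan: s[0]='n' new -> keep; s[1]='f' new -> keep; s[2]='f' seen -> skip; s[3]='c' new -> keep; s[4]='f' seen -> skip; s[5]='n' seen -> skip; s[6]='f' seen -> skip; s[7]='n' seen -> skip
Result: nfc


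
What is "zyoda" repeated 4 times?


Input string: 'zyoda'
Operation: repeat 4 times
Concatenation: 'zyoda' + 'zyoda' + 'zyoda' + 'zyoda'
Result: zyodazyodazyodazyoda


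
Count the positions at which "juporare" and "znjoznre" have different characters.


String 1: 'juporare'
String 2: 'znjoznre'
Compare each position: pos 0: 'j'!='z', pos 1: 'u'!='n', pos 2: 'p'!='j', pos 3: 'o'=='o', pos 4: 'r'!='z', pos 5: 'a'!='n', pos 6: 'r'=='r', pos 7: 'e'=='e'
Differing positions: 5
Hamming distance: 5


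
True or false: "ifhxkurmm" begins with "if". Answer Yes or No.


Input string: 'ifhxkurmm'
Prefix to check: 'if'
First 2 characters of input: 'if'
Match: True
Result: Yes


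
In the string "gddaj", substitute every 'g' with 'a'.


Input string: 'gddaj'
Operation: replace 'g' with 'a'
Positions of 'g': 0
After replacement: addaj


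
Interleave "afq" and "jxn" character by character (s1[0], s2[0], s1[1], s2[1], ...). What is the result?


String 1: 'afq'
String 2: 'jxn'
Operation: alternate characters
Pairs: 'a'+'j', 'f'+'x', 'q'+'n'
Result: ajfxqn


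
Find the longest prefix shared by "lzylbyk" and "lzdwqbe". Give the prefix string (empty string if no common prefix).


String 1: 'lzylbyk'
String 2: 'lzdwqbe'
Compare position by position:
pos 0: 'l' vs 'l' match
pos 1: 'z' vs 'z' match
pos 2: 'y' vs 'd' differ -> stop
Longest common prefix: "lz" (length 2)


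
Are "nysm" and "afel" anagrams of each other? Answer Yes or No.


String 1: 'nysm' -> sorted: 'mnsy'
String 2: 'afel' -> sorted: 'aefl'
Compare sorted forms: 'mnsy' != 'aefl'
Anagram: No


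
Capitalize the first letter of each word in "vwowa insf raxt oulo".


Input string: 'vwowa insf raxt oulo'
Operation: capitalize first letter of each word
Word transformations: 'vwowa'->'Vwowa', 'insf'->'Insf', 'raxt'->'Raxt', 'oulo'->'Oulo'
Result: Vwowa Insf Raxt Oulo


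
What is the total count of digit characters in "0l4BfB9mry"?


Input string: '0l4BfB9mry'
Operation: count digit characters (0-9)
Scan: '0'(digit), 'l', '4'(digit), 'B', 'f', 'B', '9'(digit), 'm', 'r', 'y'
Digits found: 3
Result: 3


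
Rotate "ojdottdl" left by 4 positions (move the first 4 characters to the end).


Input: 'ojdottdl', shift = 4
Operation: split at index 4 and swap parts
Front part s[0:4] = 'ojdo'
Back part s[4:] = 'ttdl'
Rotated = back + front = 'ttdl' + 'ojdo'
Result: ttdlojdo


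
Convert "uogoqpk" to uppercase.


Input string: 'uogoqpk'
Operation: convert each letter to uppercase
Mapping: 'u'->'U', 'o'->'O', 'g'->'G', 'o'->'O', 'q'->'Q', 'p'->'P', 'k'->'K'
Result: UOGOQPK


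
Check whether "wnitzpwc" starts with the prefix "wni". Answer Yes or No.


Input string: 'wnitzpwc'
Prefix to check: 'wni'
First 3 characters of input: 'wni'
Match: True
Result: Yes


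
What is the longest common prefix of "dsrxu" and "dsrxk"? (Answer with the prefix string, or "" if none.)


String 1: 'dsrxu'
String 2: 'dsrxk'
Compare position by position:
pos 0: 'd' vs 'd' match
pos 1: 's' vs 's' match
pos 2: 'r' vs 'r' match
pos 3: 'x' vs 'x' match
pos 4: 'u' vs 'k' differ -> stop
Longest common prefix: "dsrx" (length 4)


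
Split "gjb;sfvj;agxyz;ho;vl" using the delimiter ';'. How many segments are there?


Input string: 'gjb;sfvj;agxyz;ho;vl'
Delimiter: ';'
Split result: 'gjb', 'sfvj', 'agxyz', 'ho', 'vl'
Number of parts: 5


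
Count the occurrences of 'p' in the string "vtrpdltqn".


Input string: 'vtrpdltqn'
Target character: 'p'
Scan each position: s[3]='p'
Matches found at indices: 3
Total: 1


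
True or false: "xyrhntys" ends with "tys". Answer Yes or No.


Input string: 'xyrhntys'
Suffix to check: 'tys'
Last 3 characters of input: 'tys'
Match: True
Result: Yes


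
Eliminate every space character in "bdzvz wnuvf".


Input string: 'bdzvz wnuvf'
Operation: remove all spaces
Words: 'bdzvz', 'wnuvf'
Join without spaces: bdzvzwnuvf


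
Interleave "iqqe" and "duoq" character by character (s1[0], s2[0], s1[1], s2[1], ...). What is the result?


String 1: 'iqqe'
String 2: 'duoq'
Operation: alternate characters
Pairs: 'i'+'d', 'q'+'u', 'q'+'o', 'e'+'q'
Result: idquqoeq


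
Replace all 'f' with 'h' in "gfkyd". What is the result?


Input string: 'gfkyd'
Operation: replace 'f' with 'h'
Positions of 'f': 1
After replacement: ghkyd


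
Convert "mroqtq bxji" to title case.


Input string: 'mroqtq bxji'
Operation: capitalize first letter of each word
Word transformations: 'mroqtq'->'Mroqtq', 'bxji'->'Bxji'
Result: Mroqtq Bxji


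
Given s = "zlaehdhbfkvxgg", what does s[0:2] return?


Input string: 'zlaehdhbfkvxgg'
Operation: slice [0:2]
Extract characters: s[0]='z', s[1]='l'
Result: zl


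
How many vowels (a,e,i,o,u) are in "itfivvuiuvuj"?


Input string: 'itfivvuiuvuj'
Operation: count vowels (a, e, i, o, u)
Scan: s[0]='i' (vowel), s[1]='t', s[2]='f', s[3]='i' (vowel), s[4]='v', s[5]='v', s[6]='u' (vowel), s[7]='i' (vowel), s[8]='u' (vowel), s[9]='v', s[10]='u' (vowel), s[11]='j'
Vowels found: 6
Result: 6


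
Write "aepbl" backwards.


Input string: 'aepbl'
Operation: reverse character order
Original order: 'a' -> 'e' -> 'p' -> 'b' -> 'l'
Reversed order: 'l' -> 'b' -> 'p' -> 'e' -> 'a'
Result: lbpea


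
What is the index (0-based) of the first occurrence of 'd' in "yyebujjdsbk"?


Input string: 'yyebujjdsbk'
Target: 'd'
Scanning left to right: s[0]='y', s[1]='y', s[2]='e', s[3]='b', s[4]='u', s[5]='j', s[6]='j', s[7]='d'
First match at index: 7


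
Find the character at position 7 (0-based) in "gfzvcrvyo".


Input string: 'gfzvcrvyo'
Operation: get character at index 7
Index mapping: s[0]='g', s[1]='f', s[2]='z', s[3]='v', s[4]='c', s[5]='r', s[6]='v', s[7]='y'
Result: 'y'


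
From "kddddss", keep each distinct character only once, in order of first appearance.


Input: 'kddddss'
Operation: keep first occurrence of each character
Scan: s[0]='k' new -> keep; s[1]='d' new -> keep; s[2]='d' seen -> skip; s[3]='d' seen -> skip; s[4]='d' seen -> skip; s[5]='s' new -> keep; s[6]='s' seen -> skip
Result: kds


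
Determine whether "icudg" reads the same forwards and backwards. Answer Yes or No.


Input string: 'icudg'
Reversed: 'gduci'
Compare pairs: s[0]='i' vs s[4]='g' (mismatch), s[1]='c' vs s[3]='d' (mismatch)
Palindrome: No


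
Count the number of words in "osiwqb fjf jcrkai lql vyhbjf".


Input string: 'osiwqb fjf jcrkai lql vyhbjf'
Operation: split by spaces
Words found: 'osiwqb', 'fjf', 'jcrkai', 'lql', 'vyhbjf'
Word count: 5


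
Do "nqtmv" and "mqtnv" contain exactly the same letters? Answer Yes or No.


String 1: 'nqtmv' -> sorted: 'mnqtv'
String 2: 'mqtnv' -> sorted: 'mnqtv'
Compare sorted forms: 'mnqtv' == 'mnqtv'
Anagram: Yes


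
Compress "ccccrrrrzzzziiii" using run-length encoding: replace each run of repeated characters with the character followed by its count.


Input: 'ccccrrrrzzzziiii'
Operation: identify consecutive runs
Runs: 'cccc' -> c4, 'rrrr' -> r4, 'zzzz' -> z4, 'iiii' -> i4
Encoded: c4r4z4i4


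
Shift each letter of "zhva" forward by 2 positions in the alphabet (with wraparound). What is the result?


Input: 'zhva', shift = 2
Operation: for each letter, (position + 2) mod 26
Mapping: 'z'(25+2=27, 27 mod 26=1)->'b', 'h'(7+2=9)->'j', 'v'(21+2=23)->'x', 'a'(0+2=2)->'c'
Result: bjxc


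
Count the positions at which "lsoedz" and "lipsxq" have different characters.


String 1: 'lsoedz'
String 2: 'lipsxq'
Compare each position: pos 0: 'l'=='l', pos 1: 's'!='i', pos 2: 'o'!='p', pos 3: 'e'!='s', pos 4: 'd'!='x', pos 5: 'z'!='q'
Differing positions: 5
Hamming distance: 5


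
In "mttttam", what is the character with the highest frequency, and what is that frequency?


Input: 'mttttam'
Operation: tally each character
Counts: 'a':1, 'm':2, 't':4
Maximum: 't' appears 4 times


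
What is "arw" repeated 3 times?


Input string: 'arw'
Operation: repeat 3 times
Concatenation: 'arw' + 'arw' + 'arw'
Result: arwarwarw


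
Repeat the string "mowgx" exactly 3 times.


Input string: 'mowgx'
Operation: repeat 3 times
Concatenation: 'mowgx' + 'mowgx' + 'mowgx'
Result: mowgxmowgxmowgx


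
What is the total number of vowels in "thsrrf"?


Input string: 'thsrrf'
Operation: count vowels (a, e, i, o, u)
Scan: s[0]='t', s[1]='h', s[2]='s', s[3]='r', s[4]='r', s[5]='f'
Vowels found: 0
Result: 0


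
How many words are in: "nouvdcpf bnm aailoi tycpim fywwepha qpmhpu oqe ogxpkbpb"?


Input string: 'nouvdcpf bnm aailoi tycpim fywwepha qpmhpu oqe ogxpkbpb'
Operation: split by spaces
Words found: 'nouvdcpf', 'bnm', 'aailoi', 'tycpim', 'fywwepha', 'qpmhpu', 'oqe', 'ogxpkbpb'
Word count: 8


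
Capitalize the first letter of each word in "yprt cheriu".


Input string: 'yprt cheriu'
Operation: capitalize first letter of each word
Word transformations: 'yprt'->'Yprt', 'cheriu'->'Cheriu'
Result: Yprt Cheriu


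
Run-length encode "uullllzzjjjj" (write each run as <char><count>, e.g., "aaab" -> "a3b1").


Input: 'uullllzzjjjj'
Operation: identify consecutive runs
Runs: 'uu' -> u2, 'llll' -> l4, 'zz' -> z2, 'jjjj' -> j4
Encoded: u2l4z2j4


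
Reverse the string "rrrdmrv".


Input string: 'rrrdmrv'
Operation: reverse character order
Original order: 'r' -> 'r' -> 'r' -> 'd' -> 'm' -> 'r' -> 'v'
Reversed order: 'v' -> 'r' -> 'm' -> 'd' -> 'r' -> 'r' -> 'r'
Result: vrmdrrr


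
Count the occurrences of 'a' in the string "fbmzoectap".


Input string: 'fbmzoectap'
Target character: 'a'
Scan each position: s[8]='a'
Matches found at indices: 8
Total: 1


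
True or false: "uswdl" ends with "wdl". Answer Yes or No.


Input string: 'uswdl'
Suffix to check: 'wdl'
Last 3 characters of input: 'wdl'
Match: True
Result: Yes


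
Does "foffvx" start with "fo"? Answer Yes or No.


Input string: 'foffvx'
Prefix to check: 'fo'
First 2 characters of input: 'fo'
Match: True
Result: Yes


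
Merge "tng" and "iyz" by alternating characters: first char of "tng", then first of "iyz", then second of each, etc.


String 1: 'tng'
String 2: 'iyz'
Operation: alternate characters
Pairs: 't'+'i', 'n'+'y', 'g'+'z'
Result: tinygz


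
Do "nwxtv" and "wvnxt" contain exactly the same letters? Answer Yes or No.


String 1: 'nwxtv' -> sorted: 'ntvwx'
String 2: 'wvnxt' -> sorted: 'ntvwx'
Compare sorted forms: 'ntvwx' == 'ntvwx'
Anagram: Yes


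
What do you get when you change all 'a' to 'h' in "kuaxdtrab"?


Input string: 'kuaxdtrab'
Operation: replace 'a' with 'h'
Positions of 'a': 2, 7
After replacement: kuhxdtrhb


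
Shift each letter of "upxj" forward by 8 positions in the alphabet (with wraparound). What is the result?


Input: 'upxj', shift = 8
Operation: for each letter, (position + 8) mod 26
Mapping: 'u'(20+8=28, 28 mod 26=2)->'c', 'p'(15+8=23)->'x', 'x'(23+8=31, 31 mod 26=5)->'f', 'j'(9+8=17)->'r'
Result: cxfr


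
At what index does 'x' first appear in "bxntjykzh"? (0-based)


Input string: 'bxntjykzh'
Target: 'x'
Scanning left to right: s[0]='b', s[1]='x'
First match at index: 1


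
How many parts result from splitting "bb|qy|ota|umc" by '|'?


Input string: 'bb|qy|ota|umc'
Delimiter: '|'
Split result: 'bb', 'qy', 'ota', 'umc'
Number of parts: 4


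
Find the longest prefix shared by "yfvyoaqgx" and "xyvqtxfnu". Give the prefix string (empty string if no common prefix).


String 1: 'yfvyoaqgx'
String 2: 'xyvqtxfnu'
Compare position by position:
pos 0: 'y' vs 'x' differ -> stop
Longest common prefix: "" (length 0)


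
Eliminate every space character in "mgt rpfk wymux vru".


Input string: 'mgt rpfk wymux vru'
Operation: remove all spaces
Words: 'mgt', 'rpfk', 'wymux', 'vru'
Join without spaces: mgtrpfkwymuxvru


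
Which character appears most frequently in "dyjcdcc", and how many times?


Input: 'dyjcdcc'
Operation: tally each character
Counts: 'c':3, 'd':2, 'j':1, 'y':1
Maximum: 'c' appears 3 times


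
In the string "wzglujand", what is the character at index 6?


Input string: 'wzglujand'
Operation: get character at index 6
Index mapping: s[0]='w', s[1]='z', s[2]='g', s[3]='l', s[4]='u', s[5]='j', s[6]='a'
Result: 'a'


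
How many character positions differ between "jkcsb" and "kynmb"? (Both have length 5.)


String 1: 'jkcsb'
String 2: 'kynmb'
Compare each position: pos 0: 'j'!='k', pos 1: 'k'!='y', pos 2: 'c'!='n', pos 3: 's'!='m', pos 4: 'b'=='b'
Differing positions: 4
Hamming distance: 4


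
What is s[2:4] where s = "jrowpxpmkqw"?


Input string: 'jrowpxpmkqw'
Operation: slice [2:4]
Extract characters: s[2]='o', s[3]='w'
Result: ow


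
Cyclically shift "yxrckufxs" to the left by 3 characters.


Input: 'yxrckufxs', shift = 3
Operation: split at index 3 and swap parts
Front part s[0:3] = 'yxr'
Back part s[3:] = 'ckufxs'
Rotated = back + front = 'ckufxs' + 'yxr'
Result: ckufxsyxr


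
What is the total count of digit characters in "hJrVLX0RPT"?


Input string: 'hJrVLX0RPT'
Operation: count digit characters (0-9)
Scan: 'h', 'J', 'r', 'V', 'L', 'X', '0'(digit), 'R', 'P', 'T'
Digits found: 1
Result: 1


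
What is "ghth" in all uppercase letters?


Input string: 'ghth'
Operation: convert each letter to uppercase
Mapping: 'g'->'G', 'h'->'H', 't'->'T', 'h'->'H'
Result: GHTH


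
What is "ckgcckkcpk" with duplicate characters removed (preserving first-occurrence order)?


Input: 'ckgcckkcpk'
Operation: keep first occurrence of each character
Scan: s[0]='c' new -> keep; s[1]='k' new -> keep; s[2]='g' new -> keep; s[3]='c' seen -> skip; s[4]='c' seen -> skip; s[5]='k' seen -> skip; s[6]='k' seen -> skip; s[7]='c' seen -> skip; s[8]='p' new -> keep; s[9]='k' seen -> skip
Result: ckgp


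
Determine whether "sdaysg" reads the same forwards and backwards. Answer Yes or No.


Input string: 'sdaysg'
Reversed: 'gsyads'
Compare pairs: s[0]='s' vs s[5]='g' (mismatch), s[1]='d' vs s[4]='s' (mismatch), s[2]='a' vs s[3]='y' (mismatch)
Palindrome: No


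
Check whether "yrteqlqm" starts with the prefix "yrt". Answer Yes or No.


Input string: 'yrteqlqm'
Prefix to check: 'yrt'
First 3 characters of input: 'yrt'
Match: True
Result: Yes
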